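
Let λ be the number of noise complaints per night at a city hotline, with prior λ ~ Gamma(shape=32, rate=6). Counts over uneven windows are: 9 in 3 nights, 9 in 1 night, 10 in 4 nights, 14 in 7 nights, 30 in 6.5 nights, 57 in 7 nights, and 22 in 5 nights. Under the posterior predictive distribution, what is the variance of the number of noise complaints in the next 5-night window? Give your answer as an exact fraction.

162870/6241

Total count: 9 + 9 + 10 + 14 + 30 + 57 + 22 = 151.
Total exposure: 3 + 1 + 4 + 7 + 6.5 + 7 + 5 = 33.5 nights.
Gamma(α, β) with Poisson data over total exposure Σt gives posterior Gamma(α+Σx, β+Σt) = Gamma(183, 79/2).
The posterior predictive for a window of length T is Negative Binomial with variance T·α'·(β'+T)/β'² = 5·183·(89/2)/(6241/4) = 162870/6241.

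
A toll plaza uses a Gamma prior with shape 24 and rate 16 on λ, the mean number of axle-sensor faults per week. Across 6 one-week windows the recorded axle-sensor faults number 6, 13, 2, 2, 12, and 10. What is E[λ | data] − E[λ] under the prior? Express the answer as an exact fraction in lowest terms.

18/11

Total count: 6 + 13 + 2 + 2 + 12 + 10 = 45.
Total exposure: 6 weeks.
Posterior: α' = 24 + 45 = 69, β' = 16 + 6 = 22.
Posterior mean = 69/22 = 69/22; prior mean = 24/16 = 3/2. Difference = 69/22 − 3/2 = 18/11.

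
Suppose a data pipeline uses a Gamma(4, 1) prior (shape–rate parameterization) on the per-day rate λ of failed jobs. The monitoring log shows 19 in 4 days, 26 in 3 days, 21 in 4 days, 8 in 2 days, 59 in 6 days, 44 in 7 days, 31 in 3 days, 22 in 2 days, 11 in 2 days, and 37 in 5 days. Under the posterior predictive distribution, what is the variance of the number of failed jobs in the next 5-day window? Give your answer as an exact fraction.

20680/507

Total count: 19 + 26 + 21 + 8 + 59 + 44 + 31 + 22 + 11 + 37 = 278.
Total exposure: 4 + 3 + 4 + 2 + 6 + 7 + 3 + 2 + 2 + 5 = 38 days.
Conjugate update: add total count to the shape and total exposure to the rate, giving Gamma(282, 39).
The posterior predictive for a window of length T is Negative Binomial with variance T·α'·(β'+T)/β'² = 5·282·44/1521 = 20680/507.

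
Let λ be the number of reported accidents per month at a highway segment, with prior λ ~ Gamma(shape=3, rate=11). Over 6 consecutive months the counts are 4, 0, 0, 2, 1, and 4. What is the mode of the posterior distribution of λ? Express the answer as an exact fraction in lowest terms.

13/17

Total count: 4 + 0 + 0 + 2 + 1 + 4 = 11.
Total exposure: 6 months.
By Gamma–Poisson conjugacy, the posterior is Gamma(α + Σx, β + Σt) = Gamma(3 + 11, 11 + 6) = Gamma(14, 17).
Posterior mode = (α'−1)/β' = 13/17.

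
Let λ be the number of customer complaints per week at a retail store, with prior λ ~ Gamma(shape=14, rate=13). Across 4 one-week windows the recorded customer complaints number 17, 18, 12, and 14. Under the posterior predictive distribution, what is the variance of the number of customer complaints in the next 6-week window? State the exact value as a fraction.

Total count: 17 + 18 + 12 + 14 = 61.
Total exposure: 4 weeks.
Gamma(α, β) with Poisson data over total exposure Σt gives posterior Gamma(α+Σx, β+Σt) = Gamma(75, 17).
The posterior predictive for a window of length T is Negative Binomial with variance T·α'·(β'+T)/β'² = 6·75·23/289 = 10350/289.

10350/289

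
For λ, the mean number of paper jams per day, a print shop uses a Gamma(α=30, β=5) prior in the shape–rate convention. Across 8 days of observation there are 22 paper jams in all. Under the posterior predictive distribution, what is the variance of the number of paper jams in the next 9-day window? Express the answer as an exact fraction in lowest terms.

Total count 22 over total exposure 8 days.
Posterior: α' = 30 + 22 = 52, β' = 5 + 8 = 13.
The posterior predictive for a window of length T is Negative Binomial with variance T·α'·(β'+T)/β'² = 9·52·22/169 = 792/13.

792/13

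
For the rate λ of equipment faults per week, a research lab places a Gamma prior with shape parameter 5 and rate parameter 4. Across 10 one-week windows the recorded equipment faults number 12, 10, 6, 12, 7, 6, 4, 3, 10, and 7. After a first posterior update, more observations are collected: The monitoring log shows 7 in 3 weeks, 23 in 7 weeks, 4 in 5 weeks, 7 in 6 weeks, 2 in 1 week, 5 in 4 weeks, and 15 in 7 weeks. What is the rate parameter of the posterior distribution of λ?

47

Total count: 12 + 10 + 6 + 12 + 7 + 6 + 4 + 3 + 10 + 7 = 77.
Total exposure: 10 weeks.
After the first batch: Gamma(5 + 77, 4 + 10) = Gamma(82, 14).
Total count: 7 + 23 + 4 + 7 + 2 + 5 + 15 = 63.
Total exposure: 3 + 7 + 5 + 6 + 1 + 4 + 7 = 33 weeks.
After the second batch: Gamma(82 + 63, 14 + 33) = Gamma(145, 47).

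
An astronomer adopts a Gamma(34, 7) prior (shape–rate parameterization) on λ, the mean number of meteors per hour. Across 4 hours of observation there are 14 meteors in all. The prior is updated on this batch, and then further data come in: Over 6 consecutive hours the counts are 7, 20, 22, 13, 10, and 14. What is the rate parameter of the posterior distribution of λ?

Total count 14 over total exposure 4 hours.
After the first batch: Gamma(34 + 14, 7 + 4) = Gamma(48, 11).
Total count: 7 + 20 + 22 + 13 + 10 + 14 = 86.
Total exposure: 6 hours.
After the second batch: Gamma(48 + 86, 11 + 6) = Gamma(134, 17).

17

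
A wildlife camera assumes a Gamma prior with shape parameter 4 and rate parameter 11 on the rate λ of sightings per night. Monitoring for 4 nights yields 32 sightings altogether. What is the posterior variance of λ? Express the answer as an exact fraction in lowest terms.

4/25

Total count 32 over total exposure 4 nights.
Gamma(α, β) with Poisson data over total exposure Σt gives posterior Gamma(α+Σx, β+Σt) = Gamma(36, 15).
Posterior variance = α'/β'² = 36/225 = 4/25.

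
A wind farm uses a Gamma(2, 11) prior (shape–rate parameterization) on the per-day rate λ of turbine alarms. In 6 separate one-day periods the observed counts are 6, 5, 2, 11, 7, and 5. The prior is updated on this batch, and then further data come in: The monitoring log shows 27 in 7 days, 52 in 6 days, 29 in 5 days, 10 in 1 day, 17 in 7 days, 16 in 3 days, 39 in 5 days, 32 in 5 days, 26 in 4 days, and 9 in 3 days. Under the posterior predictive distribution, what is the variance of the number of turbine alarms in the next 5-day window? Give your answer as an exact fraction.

Total count: 6 + 5 + 2 + 11 + 7 + 5 = 36.
Total exposure: 6 days.
After the first batch: Gamma(2 + 36, 11 + 6) = Gamma(38, 17).
Total count: 27 + 52 + 29 + 10 + 17 + 16 + 39 + 32 + 26 + 9 = 257.
Total exposure: 7 + 6 + 5 + 1 + 7 + 3 + 5 + 5 + 4 + 3 = 46 days.
After the second batch: Gamma(38 + 257, 17 + 46) = Gamma(295, 63).
The posterior predictive for a window of length T is Negative Binomial with variance T·α'·(β'+T)/β'² = 5·295·68/3969 = 100300/3969.

100300/3969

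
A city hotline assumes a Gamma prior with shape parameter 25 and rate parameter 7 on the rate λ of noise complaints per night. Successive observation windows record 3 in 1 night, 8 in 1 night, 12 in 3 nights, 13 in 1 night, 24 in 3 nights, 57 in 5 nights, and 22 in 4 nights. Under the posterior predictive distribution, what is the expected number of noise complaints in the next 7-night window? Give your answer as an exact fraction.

Total count: 3 + 8 + 12 + 13 + 24 + 57 + 22 = 139.
Total exposure: 1 + 1 + 3 + 1 + 3 + 5 + 4 = 18 nights.
Gamma(α, β) with Poisson data over total exposure Σt gives posterior Gamma(α+Σx, β+Σt) = Gamma(164, 25).
Predictive mean over a 7-night window = T·E[λ|data] = 7·164/25 = 1148/25.

1148/25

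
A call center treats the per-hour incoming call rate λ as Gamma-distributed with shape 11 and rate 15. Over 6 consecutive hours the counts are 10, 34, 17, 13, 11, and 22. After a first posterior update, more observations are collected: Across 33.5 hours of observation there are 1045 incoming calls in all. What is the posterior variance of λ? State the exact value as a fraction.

4652/11881

Total count: 10 + 34 + 17 + 13 + 11 + 22 = 107.
Total exposure: 6 hours.
After the first batch: Gamma(11 + 107, 15 + 6) = Gamma(118, 21).
Total count 1045 over total exposure 33.5 hours.
After the second batch: Gamma(118 + 1045, 21 + 33.5) = Gamma(1163, 109/2).
Posterior variance = α'/β'² = 1163/(11881/4) = 4652/11881.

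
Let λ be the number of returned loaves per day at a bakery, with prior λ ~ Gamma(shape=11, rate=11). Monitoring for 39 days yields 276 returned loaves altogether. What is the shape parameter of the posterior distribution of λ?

287

Total count 276 over total exposure 39 days.
Gamma(α, β) with Poisson data over total exposure Σt gives posterior Gamma(α+Σx, β+Σt) = Gamma(287, 50).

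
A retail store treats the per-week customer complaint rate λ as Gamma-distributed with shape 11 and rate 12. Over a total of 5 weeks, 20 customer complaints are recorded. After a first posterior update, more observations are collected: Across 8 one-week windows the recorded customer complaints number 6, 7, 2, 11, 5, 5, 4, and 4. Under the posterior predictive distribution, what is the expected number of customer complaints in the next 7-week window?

Total count 20 over total exposure 5 weeks.
After the first batch: Gamma(11 + 20, 12 + 5) = Gamma(31, 17).
Total count: 6 + 7 + 2 + 11 + 5 + 5 + 4 + 4 = 44.
Total exposure: 8 weeks.
After the second batch: Gamma(31 + 44, 17 + 8) = Gamma(75, 25).
Predictive mean over a 7-week window = T·E[λ|data] = 7·75/25 = 21.

21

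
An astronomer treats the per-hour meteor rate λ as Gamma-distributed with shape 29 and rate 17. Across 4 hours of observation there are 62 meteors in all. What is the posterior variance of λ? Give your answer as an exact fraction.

13/63

Total count 62 over total exposure 4 hours.
Posterior: α' = 29 + 62 = 91, β' = 17 + 4 = 21.
Posterior variance = α'/β'² = 91/441 = 13/63.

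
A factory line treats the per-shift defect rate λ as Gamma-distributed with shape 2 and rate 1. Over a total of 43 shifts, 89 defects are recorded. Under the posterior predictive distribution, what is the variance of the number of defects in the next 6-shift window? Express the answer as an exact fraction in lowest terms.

Total count 89 over total exposure 43 shifts.
Gamma(α, β) with Poisson data over total exposure Σt gives posterior Gamma(α+Σx, β+Σt) = Gamma(91, 44).
The posterior predictive for a window of length T is Negative Binomial with variance T·α'·(β'+T)/β'² = 6·91·50/1936 = 6825/484.

6825/484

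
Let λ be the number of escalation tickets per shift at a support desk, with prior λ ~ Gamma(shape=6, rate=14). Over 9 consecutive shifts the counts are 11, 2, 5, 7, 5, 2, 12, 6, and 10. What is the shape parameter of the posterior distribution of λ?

Total count: 11 + 2 + 5 + 7 + 5 + 2 + 12 + 6 + 10 = 60.
Total exposure: 9 shifts.
Gamma(α, β) with Poisson data over total exposure Σt gives posterior Gamma(α+Σx, β+Σt) = Gamma(66, 23).

66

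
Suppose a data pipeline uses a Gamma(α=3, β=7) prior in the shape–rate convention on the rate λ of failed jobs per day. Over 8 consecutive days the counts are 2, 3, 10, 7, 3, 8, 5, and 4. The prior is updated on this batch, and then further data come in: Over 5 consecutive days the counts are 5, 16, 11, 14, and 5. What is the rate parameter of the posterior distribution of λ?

20

Total count: 2 + 3 + 10 + 7 + 3 + 8 + 5 + 4 = 42.
Total exposure: 8 days.
After the first batch: Gamma(3 + 42, 7 + 8) = Gamma(45, 15).
Total count: 5 + 16 + 11 + 14 + 5 = 51.
Total exposure: 5 days.
After the second batch: Gamma(45 + 51, 15 + 5) = Gamma(96, 20).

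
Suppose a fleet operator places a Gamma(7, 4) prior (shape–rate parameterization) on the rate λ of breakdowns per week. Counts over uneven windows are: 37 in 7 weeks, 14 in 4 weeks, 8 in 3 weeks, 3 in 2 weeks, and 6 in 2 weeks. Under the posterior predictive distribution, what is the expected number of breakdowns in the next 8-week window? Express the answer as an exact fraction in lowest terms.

Total count: 37 + 14 + 8 + 3 + 6 = 68.
Total exposure: 7 + 4 + 3 + 2 + 2 = 18 weeks.
Posterior: α' = 7 + 68 = 75, β' = 4 + 18 = 22.
Predictive mean over an 8-week window = T·E[λ|data] = 8·75/22 = 300/11.

300/11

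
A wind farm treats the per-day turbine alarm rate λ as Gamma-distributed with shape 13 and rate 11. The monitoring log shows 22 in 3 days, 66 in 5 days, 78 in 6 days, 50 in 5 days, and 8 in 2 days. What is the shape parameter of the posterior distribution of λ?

237

Total count: 22 + 66 + 78 + 50 + 8 = 224.
Total exposure: 3 + 5 + 6 + 5 + 2 = 21 days.
Gamma(α, β) with Poisson data over total exposure Σt gives posterior Gamma(α+Σx, β+Σt) = Gamma(237, 32).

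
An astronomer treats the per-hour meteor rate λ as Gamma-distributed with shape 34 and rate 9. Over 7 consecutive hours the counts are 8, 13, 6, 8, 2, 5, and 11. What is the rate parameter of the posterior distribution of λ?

16

Total count: 8 + 13 + 6 + 8 + 2 + 5 + 11 = 53.
Total exposure: 7 hours.
Posterior: α' = 34 + 53 = 87, β' = 9 + 7 = 16.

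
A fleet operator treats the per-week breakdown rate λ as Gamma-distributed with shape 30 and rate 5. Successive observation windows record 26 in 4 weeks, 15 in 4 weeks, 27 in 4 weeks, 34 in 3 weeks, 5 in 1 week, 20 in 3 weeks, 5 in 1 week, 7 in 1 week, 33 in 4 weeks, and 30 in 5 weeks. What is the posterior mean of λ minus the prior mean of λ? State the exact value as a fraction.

Total count: 26 + 15 + 27 + 34 + 5 + 20 + 5 + 7 + 33 + 30 = 202.
Total exposure: 4 + 4 + 4 + 3 + 1 + 3 + 1 + 1 + 4 + 5 = 30 weeks.
Conjugate update: add total count to the shape and total exposure to the rate, giving Gamma(232, 35).
Posterior mean = 232/35 = 232/35; prior mean = 30/5 = 6. Difference = 232/35 − 6 = 22/35.

22/35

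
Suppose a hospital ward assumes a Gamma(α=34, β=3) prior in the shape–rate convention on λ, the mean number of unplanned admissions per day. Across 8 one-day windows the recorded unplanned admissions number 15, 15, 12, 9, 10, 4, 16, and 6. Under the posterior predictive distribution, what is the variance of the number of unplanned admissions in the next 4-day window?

Total count: 15 + 15 + 12 + 9 + 10 + 4 + 16 + 6 = 87.
Total exposure: 8 days.
Conjugate update: add total count to the shape and total exposure to the rate, giving Gamma(121, 11).
The posterior predictive for a window of length T is Negative Binomial with variance T·α'·(β'+T)/β'² = 4·121·15/121 = 60.

60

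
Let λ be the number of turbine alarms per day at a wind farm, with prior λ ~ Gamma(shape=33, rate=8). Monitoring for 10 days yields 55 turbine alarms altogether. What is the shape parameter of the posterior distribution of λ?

88

Total count 55 over total exposure 10 days.
By Gamma–Poisson conjugacy, the posterior is Gamma(α + Σx, β + Σt) = Gamma(33 + 55, 8 + 10) = Gamma(88, 18).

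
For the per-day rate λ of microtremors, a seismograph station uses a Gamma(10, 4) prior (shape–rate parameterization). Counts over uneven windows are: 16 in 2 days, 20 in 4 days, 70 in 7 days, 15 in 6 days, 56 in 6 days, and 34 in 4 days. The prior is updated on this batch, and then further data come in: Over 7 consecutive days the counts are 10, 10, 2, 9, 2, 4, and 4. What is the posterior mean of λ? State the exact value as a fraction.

131/20

Total count: 16 + 20 + 70 + 15 + 56 + 34 = 211.
Total exposure: 2 + 4 + 7 + 6 + 6 + 4 = 29 days.
After the first batch: Gamma(10 + 211, 4 + 29) = Gamma(221, 33).
Total count: 10 + 10 + 2 + 9 + 2 + 4 + 4 = 41.
Total exposure: 7 days.
After the second batch: Gamma(221 + 41, 33 + 7) = Gamma(262, 40).
Posterior mean = α'/β' = 262/40 = 131/20.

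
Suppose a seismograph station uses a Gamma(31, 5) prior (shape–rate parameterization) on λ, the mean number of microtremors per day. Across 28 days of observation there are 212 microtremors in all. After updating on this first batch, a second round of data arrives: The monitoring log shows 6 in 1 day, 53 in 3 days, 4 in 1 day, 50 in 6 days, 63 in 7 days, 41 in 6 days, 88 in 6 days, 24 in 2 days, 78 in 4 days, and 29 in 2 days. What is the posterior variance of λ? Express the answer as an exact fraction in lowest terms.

679/5041

Total count 212 over total exposure 28 days.
After the first batch: Gamma(31 + 212, 5 + 28) = Gamma(243, 33).
Total count: 6 + 53 + 4 + 50 + 63 + 41 + 88 + 24 + 78 + 29 = 436.
Total exposure: 1 + 3 + 1 + 6 + 7 + 6 + 6 + 2 + 4 + 2 = 38 days.
After the second batch: Gamma(243 + 436, 33 + 38) = Gamma(679, 71).
Posterior variance = α'/β'² = 679/5041.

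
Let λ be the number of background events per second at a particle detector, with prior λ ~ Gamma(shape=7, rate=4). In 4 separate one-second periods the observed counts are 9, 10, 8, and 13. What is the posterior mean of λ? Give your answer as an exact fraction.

Total count: 9 + 10 + 8 + 13 = 40.
Total exposure: 4 seconds.
Posterior: α' = 7 + 40 = 47, β' = 4 + 4 = 8.
Posterior mean = α'/β' = 47/8.

47/8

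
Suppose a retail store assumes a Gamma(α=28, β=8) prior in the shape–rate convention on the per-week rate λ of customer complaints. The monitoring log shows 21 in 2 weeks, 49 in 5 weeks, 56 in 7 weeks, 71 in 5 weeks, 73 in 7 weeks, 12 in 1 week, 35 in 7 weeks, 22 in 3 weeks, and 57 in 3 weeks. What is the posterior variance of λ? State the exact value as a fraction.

53/288

Total count: 21 + 49 + 56 + 71 + 73 + 12 + 35 + 22 + 57 = 396.
Total exposure: 2 + 5 + 7 + 5 + 7 + 1 + 7 + 3 + 3 = 40 weeks.
Conjugate update: add total count to the shape and total exposure to the rate, giving Gamma(424, 48).
Posterior variance = α'/β'² = 424/2304 = 53/288.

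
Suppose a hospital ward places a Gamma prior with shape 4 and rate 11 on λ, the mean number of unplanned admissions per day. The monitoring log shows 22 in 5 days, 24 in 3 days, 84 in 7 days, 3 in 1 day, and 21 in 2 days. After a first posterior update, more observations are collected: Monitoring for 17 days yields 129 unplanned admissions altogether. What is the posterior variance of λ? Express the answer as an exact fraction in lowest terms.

287/2116

Total count: 22 + 24 + 84 + 3 + 21 = 154.
Total exposure: 5 + 3 + 7 + 1 + 2 = 18 days.
After the first batch: Gamma(4 + 154, 11 + 18) = Gamma(158, 29).
Total count 129 over total exposure 17 days.
After the second batch: Gamma(158 + 129, 29 + 17) = Gamma(287, 46).
Posterior variance = α'/β'² = 287/2116.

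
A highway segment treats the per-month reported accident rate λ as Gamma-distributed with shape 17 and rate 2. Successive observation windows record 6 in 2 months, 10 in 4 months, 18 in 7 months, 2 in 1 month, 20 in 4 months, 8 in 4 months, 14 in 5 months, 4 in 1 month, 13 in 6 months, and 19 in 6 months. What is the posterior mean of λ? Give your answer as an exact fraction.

Total count: 6 + 10 + 18 + 2 + 20 + 8 + 14 + 4 + 13 + 19 = 114.
Total exposure: 2 + 4 + 7 + 1 + 4 + 4 + 5 + 1 + 6 + 6 = 40 months.
By Gamma–Poisson conjugacy, the posterior is Gamma(α + Σx, β + Σt) = Gamma(17 + 114, 2 + 40) = Gamma(131, 42).
Posterior mean = α'/β' = 131/42.

131/42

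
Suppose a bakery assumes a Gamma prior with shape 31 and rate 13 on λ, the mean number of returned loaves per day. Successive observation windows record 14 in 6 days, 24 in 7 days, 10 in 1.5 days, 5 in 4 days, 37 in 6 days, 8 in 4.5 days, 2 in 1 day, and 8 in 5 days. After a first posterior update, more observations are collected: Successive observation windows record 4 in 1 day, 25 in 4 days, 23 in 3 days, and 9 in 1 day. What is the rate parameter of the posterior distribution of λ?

Total count: 14 + 24 + 10 + 5 + 37 + 8 + 2 + 8 = 108.
Total exposure: 6 + 7 + 1.5 + 4 + 6 + 4.5 + 1 + 5 = 35 days.
After the first batch: Gamma(31 + 108, 13 + 35) = Gamma(139, 48).
Total count: 4 + 25 + 23 + 9 = 61.
Total exposure: 1 + 4 + 3 + 1 = 9 days.
After the second batch: Gamma(139 + 61, 48 + 9) = Gamma(200, 57).

57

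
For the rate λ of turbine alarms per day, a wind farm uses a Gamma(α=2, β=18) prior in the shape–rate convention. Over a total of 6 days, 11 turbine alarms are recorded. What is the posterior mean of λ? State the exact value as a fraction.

Total count 11 over total exposure 6 days.
The Gamma prior is conjugate for the Poisson rate, so λ | data ~ Gamma(2+11, 18+6) = Gamma(13, 24).
Posterior mean = α'/β' = 13/24.

13/24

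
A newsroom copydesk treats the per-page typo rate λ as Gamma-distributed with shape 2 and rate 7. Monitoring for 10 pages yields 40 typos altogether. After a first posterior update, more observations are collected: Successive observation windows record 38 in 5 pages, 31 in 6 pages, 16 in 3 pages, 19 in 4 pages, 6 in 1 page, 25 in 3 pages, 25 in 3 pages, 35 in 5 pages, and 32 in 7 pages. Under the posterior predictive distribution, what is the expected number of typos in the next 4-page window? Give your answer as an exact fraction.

Total count 40 over total exposure 10 pages.
After the first batch: Gamma(2 + 40, 7 + 10) = Gamma(42, 17).
Total count: 38 + 31 + 16 + 19 + 6 + 25 + 25 + 35 + 32 = 227.
Total exposure: 5 + 6 + 3 + 4 + 1 + 3 + 3 + 5 + 7 = 37 pages.
After the second batch: Gamma(42 + 227, 17 + 37) = Gamma(269, 54).
Predictive mean over a 4-page window = T·E[λ|data] = 4·269/54 = 538/27.

538/27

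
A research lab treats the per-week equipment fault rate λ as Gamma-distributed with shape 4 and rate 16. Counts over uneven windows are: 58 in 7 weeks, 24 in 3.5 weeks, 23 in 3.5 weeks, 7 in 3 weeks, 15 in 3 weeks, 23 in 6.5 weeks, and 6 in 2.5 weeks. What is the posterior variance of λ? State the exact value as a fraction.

32/405

Total count: 58 + 24 + 23 + 7 + 15 + 23 + 6 = 156.
Total exposure: 7 + 3.5 + 3.5 + 3 + 3 + 6.5 + 2.5 = 29 weeks.
Conjugate update: add total count to the shape and total exposure to the rate, giving Gamma(160, 45).
Posterior variance = α'/β'² = 160/2025 = 32/405.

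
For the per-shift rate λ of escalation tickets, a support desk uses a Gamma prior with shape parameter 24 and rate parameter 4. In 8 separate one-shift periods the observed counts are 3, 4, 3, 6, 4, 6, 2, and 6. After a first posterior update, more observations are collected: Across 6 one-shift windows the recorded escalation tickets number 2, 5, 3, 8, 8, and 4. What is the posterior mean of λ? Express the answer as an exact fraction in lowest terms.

44/9

Total count: 3 + 4 + 3 + 6 + 4 + 6 + 2 + 6 = 34.
Total exposure: 8 shifts.
After the first batch: Gamma(24 + 34, 4 + 8) = Gamma(58, 12).
Total count: 2 + 5 + 3 + 8 + 8 + 4 = 30.
Total exposure: 6 shifts.
After the second batch: Gamma(58 + 30, 12 + 6) = Gamma(88, 18).
Posterior mean = α'/β' = 88/18 = 44/9.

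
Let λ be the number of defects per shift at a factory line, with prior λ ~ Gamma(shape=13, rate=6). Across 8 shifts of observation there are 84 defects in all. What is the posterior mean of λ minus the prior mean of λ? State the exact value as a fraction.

100/21

Total count 84 over total exposure 8 shifts.
Conjugate update: add total count to the shape and total exposure to the rate, giving Gamma(97, 14).
Posterior mean = 97/14 = 97/14; prior mean = 13/6 = 13/6. Difference = 97/14 − 13/6 = 100/21.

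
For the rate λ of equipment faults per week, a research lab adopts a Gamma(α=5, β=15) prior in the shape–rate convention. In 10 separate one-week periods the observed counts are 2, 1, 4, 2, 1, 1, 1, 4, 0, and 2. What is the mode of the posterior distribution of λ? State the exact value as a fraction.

Total count: 2 + 1 + 4 + 2 + 1 + 1 + 1 + 4 + 0 + 2 = 18.
Total exposure: 10 weeks.
Gamma(α, β) with Poisson data over total exposure Σt gives posterior Gamma(α+Σx, β+Σt) = Gamma(23, 25).
Posterior mode = (α'−1)/β' = 22/25.

22/25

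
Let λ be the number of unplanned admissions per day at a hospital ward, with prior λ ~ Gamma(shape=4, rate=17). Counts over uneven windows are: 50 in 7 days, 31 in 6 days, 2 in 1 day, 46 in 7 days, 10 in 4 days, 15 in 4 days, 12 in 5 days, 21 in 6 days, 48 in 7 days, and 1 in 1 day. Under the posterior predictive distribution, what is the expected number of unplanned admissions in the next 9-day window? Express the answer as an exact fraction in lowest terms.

432/13

Total count: 50 + 31 + 2 + 46 + 10 + 15 + 12 + 21 + 48 + 1 = 236.
Total exposure: 7 + 6 + 1 + 7 + 4 + 4 + 5 + 6 + 7 + 1 = 48 days.
Conjugate update: add total count to the shape and total exposure to the rate, giving Gamma(240, 65).
Predictive mean over a 9-day window = T·E[λ|data] = 9·240/65 = 432/13.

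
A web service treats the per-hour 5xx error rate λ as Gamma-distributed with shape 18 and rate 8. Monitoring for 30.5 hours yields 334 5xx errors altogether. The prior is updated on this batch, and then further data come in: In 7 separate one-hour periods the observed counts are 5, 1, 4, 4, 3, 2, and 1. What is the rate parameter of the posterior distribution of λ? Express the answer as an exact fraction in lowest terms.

Total count 334 over total exposure 30.5 hours.
After the first batch: Gamma(18 + 334, 8 + 30.5) = Gamma(352, 77/2).
Total count: 5 + 1 + 4 + 4 + 3 + 2 + 1 = 20.
Total exposure: 7 hours.
After the second batch: Gamma(352 + 20, 77/2 + 7) = Gamma(372, 91/2).

91/2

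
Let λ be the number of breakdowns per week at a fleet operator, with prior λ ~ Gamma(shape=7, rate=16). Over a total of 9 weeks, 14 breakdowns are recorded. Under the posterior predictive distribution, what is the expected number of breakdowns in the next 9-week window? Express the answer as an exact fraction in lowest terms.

189/25

Total count 14 over total exposure 9 weeks.
The Gamma prior is conjugate for the Poisson rate, so λ | data ~ Gamma(7+14, 16+9) = Gamma(21, 25).
Predictive mean over a 9-week window = T·E[λ|data] = 9·21/25 = 189/25.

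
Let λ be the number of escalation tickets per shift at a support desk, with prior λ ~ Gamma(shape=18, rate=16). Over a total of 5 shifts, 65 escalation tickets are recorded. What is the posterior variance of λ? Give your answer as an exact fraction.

Total count 65 over total exposure 5 shifts.
Posterior: α' = 18 + 65 = 83, β' = 16 + 5 = 21.
Posterior variance = α'/β'² = 83/441.

83/441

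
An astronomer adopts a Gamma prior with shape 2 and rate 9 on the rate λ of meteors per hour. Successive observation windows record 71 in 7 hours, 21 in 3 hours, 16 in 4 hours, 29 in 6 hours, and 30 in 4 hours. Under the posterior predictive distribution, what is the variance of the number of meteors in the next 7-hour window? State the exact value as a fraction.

47320/1089

Total count: 71 + 21 + 16 + 29 + 30 = 167.
Total exposure: 7 + 3 + 4 + 6 + 4 = 24 hours.
Gamma(α, β) with Poisson data over total exposure Σt gives posterior Gamma(α+Σx, β+Σt) = Gamma(169, 33).
The posterior predictive for a window of length T is Negative Binomial with variance T·α'·(β'+T)/β'² = 7·169·40/1089 = 47320/1089.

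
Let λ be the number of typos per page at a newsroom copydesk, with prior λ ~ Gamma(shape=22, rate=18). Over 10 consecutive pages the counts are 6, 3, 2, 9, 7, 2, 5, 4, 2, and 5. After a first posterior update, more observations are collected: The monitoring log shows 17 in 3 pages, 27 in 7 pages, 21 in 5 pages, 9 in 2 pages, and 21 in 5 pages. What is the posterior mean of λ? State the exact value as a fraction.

Total count: 6 + 3 + 2 + 9 + 7 + 2 + 5 + 4 + 2 + 5 = 45.
Total exposure: 10 pages.
After the first batch: Gamma(22 + 45, 18 + 10) = Gamma(67, 28).
Total count: 17 + 27 + 21 + 9 + 21 = 95.
Total exposure: 3 + 7 + 5 + 2 + 5 = 22 pages.
After the second batch: Gamma(67 + 95, 28 + 22) = Gamma(162, 50).
Posterior mean = α'/β' = 162/50 = 81/25.

81/25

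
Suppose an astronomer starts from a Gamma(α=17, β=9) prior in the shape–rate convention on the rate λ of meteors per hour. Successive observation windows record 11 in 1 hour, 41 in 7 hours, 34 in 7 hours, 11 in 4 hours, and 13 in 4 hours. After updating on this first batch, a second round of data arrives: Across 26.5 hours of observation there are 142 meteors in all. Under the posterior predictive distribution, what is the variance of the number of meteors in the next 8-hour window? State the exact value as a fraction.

572432/13689

Total count: 11 + 41 + 34 + 11 + 13 = 110.
Total exposure: 1 + 7 + 7 + 4 + 4 = 23 hours.
After the first batch: Gamma(17 + 110, 9 + 23) = Gamma(127, 32).
Total count 142 over total exposure 26.5 hours.
After the second batch: Gamma(127 + 142, 32 + 26.5) = Gamma(269, 117/2).
The posterior predictive for a window of length T is Negative Binomial with variance T·α'·(β'+T)/β'² = 8·269·(133/2)/(13689/4) = 572432/13689.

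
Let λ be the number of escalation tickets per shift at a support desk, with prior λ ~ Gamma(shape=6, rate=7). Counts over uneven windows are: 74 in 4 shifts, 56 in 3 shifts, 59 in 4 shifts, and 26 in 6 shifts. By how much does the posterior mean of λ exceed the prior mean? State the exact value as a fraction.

1403/168

Total count: 74 + 56 + 59 + 26 = 215.
Total exposure: 4 + 3 + 4 + 6 = 17 shifts.
Posterior: α' = 6 + 215 = 221, β' = 7 + 17 = 24.
Posterior mean = 221/24 = 221/24; prior mean = 6/7 = 6/7. Difference = 221/24 − 6/7 = 1403/168.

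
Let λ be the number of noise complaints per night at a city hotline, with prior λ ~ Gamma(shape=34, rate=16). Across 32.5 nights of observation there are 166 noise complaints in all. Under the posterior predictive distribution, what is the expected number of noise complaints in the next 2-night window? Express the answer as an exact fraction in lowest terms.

800/97

Total count 166 over total exposure 32.5 nights.
By Gamma–Poisson conjugacy, the posterior is Gamma(α + Σx, β + Σt) = Gamma(34 + 166, 16 + 32.5) = Gamma(200, 97/2).
Predictive mean over a 2-night window = T·E[λ|data] = 2·200/(97/2) = 800/97.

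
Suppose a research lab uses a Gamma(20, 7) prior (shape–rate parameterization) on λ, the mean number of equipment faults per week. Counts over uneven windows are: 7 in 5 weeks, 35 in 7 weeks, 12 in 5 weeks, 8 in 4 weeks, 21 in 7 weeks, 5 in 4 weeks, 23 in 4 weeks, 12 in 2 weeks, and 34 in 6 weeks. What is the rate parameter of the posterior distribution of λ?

Total count: 7 + 35 + 12 + 8 + 21 + 5 + 23 + 12 + 34 = 157.
Total exposure: 5 + 7 + 5 + 4 + 7 + 4 + 4 + 2 + 6 = 44 weeks.
Gamma(α, β) with Poisson data over total exposure Σt gives posterior Gamma(α+Σx, β+Σt) = Gamma(177, 51).

51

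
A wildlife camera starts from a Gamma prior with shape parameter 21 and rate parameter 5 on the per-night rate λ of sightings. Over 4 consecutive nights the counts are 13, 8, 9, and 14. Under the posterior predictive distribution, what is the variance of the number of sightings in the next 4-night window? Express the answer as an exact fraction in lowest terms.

Total count: 13 + 8 + 9 + 14 = 44.
Total exposure: 4 nights.
The Gamma prior is conjugate for the Poisson rate, so λ | data ~ Gamma(21+44, 5+4) = Gamma(65, 9).
The posterior predictive for a window of length T is Negative Binomial with variance T·α'·(β'+T)/β'² = 4·65·13/81 = 3380/81.

3380/81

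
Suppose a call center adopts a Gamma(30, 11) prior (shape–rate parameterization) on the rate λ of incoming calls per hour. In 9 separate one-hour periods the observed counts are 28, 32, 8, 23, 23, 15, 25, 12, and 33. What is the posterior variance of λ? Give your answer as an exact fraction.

229/400

Total count: 28 + 32 + 8 + 23 + 23 + 15 + 25 + 12 + 33 = 199.
Total exposure: 9 hours.
By Gamma–Poisson conjugacy, the posterior is Gamma(α + Σx, β + Σt) = Gamma(30 + 199, 11 + 9) = Gamma(229, 20).
Posterior variance = α'/β'² = 229/400.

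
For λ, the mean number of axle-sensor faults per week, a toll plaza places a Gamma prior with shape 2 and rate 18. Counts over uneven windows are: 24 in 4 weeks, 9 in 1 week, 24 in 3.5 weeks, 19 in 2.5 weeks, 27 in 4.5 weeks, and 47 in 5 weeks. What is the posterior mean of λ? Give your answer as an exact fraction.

304/77

Total count: 24 + 9 + 24 + 19 + 27 + 47 = 150.
Total exposure: 4 + 1 + 3.5 + 2.5 + 4.5 + 5 = 20.5 weeks.
The Gamma prior is conjugate for the Poisson rate, so λ | data ~ Gamma(2+150, 18+20.5) = Gamma(152, 77/2).
Posterior mean = α'/β' = 152/(77/2) = 304/77.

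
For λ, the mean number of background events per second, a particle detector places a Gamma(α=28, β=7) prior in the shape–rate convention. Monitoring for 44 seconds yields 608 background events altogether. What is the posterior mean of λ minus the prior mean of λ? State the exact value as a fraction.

Total count 608 over total exposure 44 seconds.
By Gamma–Poisson conjugacy, the posterior is Gamma(α + Σx, β + Σt) = Gamma(28 + 608, 7 + 44) = Gamma(636, 51).
Posterior mean = 636/51 = 212/17; prior mean = 28/7 = 4. Difference = 212/17 − 4 = 144/17.

144/17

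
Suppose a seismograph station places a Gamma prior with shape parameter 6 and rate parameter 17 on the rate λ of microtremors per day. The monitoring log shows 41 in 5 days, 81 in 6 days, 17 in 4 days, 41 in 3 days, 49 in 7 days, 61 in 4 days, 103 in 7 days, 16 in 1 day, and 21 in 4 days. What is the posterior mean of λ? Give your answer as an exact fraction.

Total count: 41 + 81 + 17 + 41 + 49 + 61 + 103 + 16 + 21 = 430.
Total exposure: 5 + 6 + 4 + 3 + 7 + 4 + 7 + 1 + 4 = 41 days.
Gamma(α, β) with Poisson data over total exposure Σt gives posterior Gamma(α+Σx, β+Σt) = Gamma(436, 58).
Posterior mean = α'/β' = 436/58 = 218/29.

218/29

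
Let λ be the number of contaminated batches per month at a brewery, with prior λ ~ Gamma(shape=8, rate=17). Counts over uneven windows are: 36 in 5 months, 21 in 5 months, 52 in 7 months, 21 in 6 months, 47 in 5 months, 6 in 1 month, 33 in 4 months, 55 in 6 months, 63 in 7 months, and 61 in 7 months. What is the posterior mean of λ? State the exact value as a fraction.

403/70

Total count: 36 + 21 + 52 + 21 + 47 + 6 + 33 + 55 + 63 + 61 = 395.
Total exposure: 5 + 5 + 7 + 6 + 5 + 1 + 4 + 6 + 7 + 7 = 53 months.
Gamma(α, β) with Poisson data over total exposure Σt gives posterior Gamma(α+Σx, β+Σt) = Gamma(403, 70).
Posterior mean = α'/β' = 403/70.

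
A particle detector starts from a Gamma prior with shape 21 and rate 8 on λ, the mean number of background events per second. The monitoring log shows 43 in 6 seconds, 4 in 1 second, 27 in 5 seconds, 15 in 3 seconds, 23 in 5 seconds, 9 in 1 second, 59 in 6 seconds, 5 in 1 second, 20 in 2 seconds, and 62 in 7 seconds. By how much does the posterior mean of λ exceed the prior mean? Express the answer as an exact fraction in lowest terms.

151/40

Total count: 43 + 4 + 27 + 15 + 23 + 9 + 59 + 5 + 20 + 62 = 267.
Total exposure: 6 + 1 + 5 + 3 + 5 + 1 + 6 + 1 + 2 + 7 = 37 seconds.
Posterior: α' = 21 + 267 = 288, β' = 8 + 37 = 45.
Posterior mean = 288/45 = 32/5; prior mean = 21/8 = 21/8. Difference = 32/5 − 21/8 = 151/40.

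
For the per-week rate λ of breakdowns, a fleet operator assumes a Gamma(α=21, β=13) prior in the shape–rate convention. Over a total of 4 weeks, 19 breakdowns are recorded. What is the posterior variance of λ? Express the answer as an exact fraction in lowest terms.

Total count 19 over total exposure 4 weeks.
By Gamma–Poisson conjugacy, the posterior is Gamma(α + Σx, β + Σt) = Gamma(21 + 19, 13 + 4) = Gamma(40, 17).
Posterior variance = α'/β'² = 40/289.

40/289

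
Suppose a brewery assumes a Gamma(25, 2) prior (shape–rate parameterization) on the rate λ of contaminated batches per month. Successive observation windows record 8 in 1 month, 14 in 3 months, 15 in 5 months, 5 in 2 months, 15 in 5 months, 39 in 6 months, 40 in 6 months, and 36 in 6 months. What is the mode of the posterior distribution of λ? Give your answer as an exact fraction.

49/9

Total count: 8 + 14 + 15 + 5 + 15 + 39 + 40 + 36 = 172.
Total exposure: 1 + 3 + 5 + 2 + 5 + 6 + 6 + 6 = 34 months.
Gamma(α, β) with Poisson data over total exposure Σt gives posterior Gamma(α+Σx, β+Σt) = Gamma(197, 36).
Posterior mode = (α'−1)/β' = 196/36 = 49/9.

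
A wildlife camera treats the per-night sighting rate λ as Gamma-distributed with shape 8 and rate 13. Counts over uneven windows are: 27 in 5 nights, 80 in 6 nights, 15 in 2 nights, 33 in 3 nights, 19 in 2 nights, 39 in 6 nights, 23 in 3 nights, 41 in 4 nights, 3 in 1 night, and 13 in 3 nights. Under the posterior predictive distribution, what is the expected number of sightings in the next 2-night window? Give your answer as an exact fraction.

Total count: 27 + 80 + 15 + 33 + 19 + 39 + 23 + 41 + 3 + 13 = 293.
Total exposure: 5 + 6 + 2 + 3 + 2 + 6 + 3 + 4 + 1 + 3 = 35 nights.
By Gamma–Poisson conjugacy, the posterior is Gamma(α + Σx, β + Σt) = Gamma(8 + 293, 13 + 35) = Gamma(301, 48).
Predictive mean over a 2-night window = T·E[λ|data] = 2·301/48 = 301/24.

301/24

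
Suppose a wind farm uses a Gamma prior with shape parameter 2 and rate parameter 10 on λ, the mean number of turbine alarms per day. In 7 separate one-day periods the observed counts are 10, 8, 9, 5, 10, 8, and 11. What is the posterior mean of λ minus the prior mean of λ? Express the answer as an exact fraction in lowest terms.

298/85

Total count: 10 + 8 + 9 + 5 + 10 + 8 + 11 = 61.
Total exposure: 7 days.
Posterior: α' = 2 + 61 = 63, β' = 10 + 7 = 17.
Posterior mean = 63/17 = 63/17; prior mean = 2/10 = 1/5. Difference = 63/17 − 1/5 = 298/85.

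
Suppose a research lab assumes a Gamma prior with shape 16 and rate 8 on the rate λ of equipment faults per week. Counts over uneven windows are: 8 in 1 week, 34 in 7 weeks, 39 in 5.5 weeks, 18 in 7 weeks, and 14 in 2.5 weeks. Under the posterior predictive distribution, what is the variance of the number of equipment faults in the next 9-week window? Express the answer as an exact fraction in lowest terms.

46440/961

Total count: 8 + 34 + 39 + 18 + 14 = 113.
Total exposure: 1 + 7 + 5.5 + 7 + 2.5 = 23 weeks.
By Gamma–Poisson conjugacy, the posterior is Gamma(α + Σx, β + Σt) = Gamma(16 + 113, 8 + 23) = Gamma(129, 31).
The posterior predictive for a window of length T is Negative Binomial with variance T·α'·(β'+T)/β'² = 9·129·40/961 = 46440/961.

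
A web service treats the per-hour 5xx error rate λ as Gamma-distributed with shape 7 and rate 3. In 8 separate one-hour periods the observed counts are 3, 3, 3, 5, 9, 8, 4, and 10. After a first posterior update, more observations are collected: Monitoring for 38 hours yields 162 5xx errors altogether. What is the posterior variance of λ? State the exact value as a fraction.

214/2401

Total count: 3 + 3 + 3 + 5 + 9 + 8 + 4 + 10 = 45.
Total exposure: 8 hours.
After the first batch: Gamma(7 + 45, 3 + 8) = Gamma(52, 11).
Total count 162 over total exposure 38 hours.
After the second batch: Gamma(52 + 162, 11 + 38) = Gamma(214, 49).
Posterior variance = α'/β'² = 214/2401.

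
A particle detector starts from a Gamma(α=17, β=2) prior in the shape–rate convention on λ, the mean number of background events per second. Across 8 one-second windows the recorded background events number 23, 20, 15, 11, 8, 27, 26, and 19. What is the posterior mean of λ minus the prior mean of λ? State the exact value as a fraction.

Total count: 23 + 20 + 15 + 11 + 8 + 27 + 26 + 19 = 149.
Total exposure: 8 seconds.
By Gamma–Poisson conjugacy, the posterior is Gamma(α + Σx, β + Σt) = Gamma(17 + 149, 2 + 8) = Gamma(166, 10).
Posterior mean = 166/10 = 83/5; prior mean = 17/2 = 17/2. Difference = 83/5 − 17/2 = 81/10.

81/10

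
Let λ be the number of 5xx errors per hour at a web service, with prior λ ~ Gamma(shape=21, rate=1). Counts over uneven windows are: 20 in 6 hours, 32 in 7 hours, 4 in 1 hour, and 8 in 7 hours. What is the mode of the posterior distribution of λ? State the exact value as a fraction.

42/11

Total count: 20 + 32 + 4 + 8 = 64.
Total exposure: 6 + 7 + 1 + 7 = 21 hours.
Posterior: α' = 21 + 64 = 85, β' = 1 + 21 = 22.
Posterior mode = (α'−1)/β' = 84/22 = 42/11.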